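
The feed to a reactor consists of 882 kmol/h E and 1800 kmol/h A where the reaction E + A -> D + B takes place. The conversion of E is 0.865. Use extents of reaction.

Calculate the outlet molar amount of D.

E reacted = 0.865 × 882 = 762.9 kmol/h; ν_E = −1, so ξ = 762.9/1 = 762.9 kmol/h.
Outlet amounts (n = n₀ + ν ξ):
  E: 882 − 1(762.9) = 119.1
  A: 1800 − 1(762.9) = 1037
  D: 0 + 1(762.9) = 762.9
  B: 0 + 1(762.9) = 762.9

763 kmol/h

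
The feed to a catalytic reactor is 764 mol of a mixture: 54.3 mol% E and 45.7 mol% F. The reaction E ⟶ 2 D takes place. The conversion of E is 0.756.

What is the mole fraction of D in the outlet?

0.582

E reacted = 0.756 × 414.9 = 313.6 mol; ν_E = −1, so ξ = 313.6/1 = 313.6 mol.
Outlet amounts (n = n₀ + ν ξ):
  E: 414.9 − 1(313.6) = 101.2
  D: 0 + 2(313.6) = 627.3
  F: 349.1 (inert)
Total out = 1078 mol; y_D = 627.3 / 1078 = 0.5821.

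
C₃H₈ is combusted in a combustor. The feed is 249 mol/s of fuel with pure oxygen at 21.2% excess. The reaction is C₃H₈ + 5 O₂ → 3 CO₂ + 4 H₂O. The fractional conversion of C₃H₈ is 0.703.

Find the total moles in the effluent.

Stoichiometric O₂ = 5 × 249 = 1245 mol/s; O₂ fed = 1245 × 1.212 = 1509 mol/s.
Fuel reacted = 0.703 × 249 → ξ = 175 mol/s.
Outlet (n = n₀ + ν ξ):
  C₃H₈: 249 − 1(175) = 73.95
  O₂: 1509 − 5(175) = 633.7
  CO₂: 0 + 3(175) = 525.1
  H₂O: 0 + 4(175) = 700.2
Total out = 73.95 + 633.7 + 525.1 + 700.2 = 1933 mol/s.

1930 mol/s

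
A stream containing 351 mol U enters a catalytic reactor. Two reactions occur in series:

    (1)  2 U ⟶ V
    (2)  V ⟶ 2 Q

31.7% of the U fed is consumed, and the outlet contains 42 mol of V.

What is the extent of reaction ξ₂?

ξ₂ = 13.6 mol

Conversion of U: U consumed = 2ξ₁ = 0.317 × 351 → ξ₁ = 55.63 mol.
V balance: n_V = 0 + 1ξ₁ − 1ξ₂ = 42 → ξ₂ = (1·55.63 − 42)/1 = 13.63 mol.
Outlet amounts (n = n₀ + Σ ν·ξ):
  U: 351 − 2(55.63) = 239.7
  V: 0 + 1(55.63) − 1(13.63) = 42
  Q: 0 + 2(13.63) = 27.27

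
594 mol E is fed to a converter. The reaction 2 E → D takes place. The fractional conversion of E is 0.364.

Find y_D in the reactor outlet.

E reacted = 0.364 × 594 = 216.2 mol; ν_E = −2, so ξ = 216.2/2 = 108.1 mol.
Outlet amounts (n = n₀ + ν ξ):
  E: 594 − 2(108.1) = 377.8
  D: 0 + 1(108.1) = 108.1
Total out = 485.9 mol; y_D = 108.1 / 485.9 = 0.2225.

0.222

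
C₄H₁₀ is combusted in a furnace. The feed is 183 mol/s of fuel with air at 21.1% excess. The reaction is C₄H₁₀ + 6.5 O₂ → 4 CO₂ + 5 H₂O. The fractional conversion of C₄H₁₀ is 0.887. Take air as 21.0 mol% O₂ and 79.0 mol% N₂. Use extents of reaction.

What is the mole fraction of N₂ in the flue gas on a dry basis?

Stoichiometric O₂ = 6.5 × 183 = 1190 mol/s; O₂ fed = 1190 × 1.211 = 1440 mol/s.
N₂ fed = 1440 × 79/21 = 5419 mol/s.
Fuel reacted = 0.887 × 183 → ξ = 162.3 mol/s.
Outlet (n = n₀ + ν ξ):
  C₄H₁₀: 183 − 1(162.3) = 20.68
  O₂: 1440 − 6.5(162.3) = 385.4
  N₂: 5419 (inert)
  CO₂: 0 + 4(162.3) = 649.3
  H₂O: 0 + 5(162.3) = 811.6
Dry total = 6474 mol/s; y_N₂ (dry) = 5419 / 6474 = 0.837.

0.837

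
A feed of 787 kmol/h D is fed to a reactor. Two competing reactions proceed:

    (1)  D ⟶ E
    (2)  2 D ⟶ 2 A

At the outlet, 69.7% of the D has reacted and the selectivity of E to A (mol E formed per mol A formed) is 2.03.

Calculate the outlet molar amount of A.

181 kmol/h

Conversion of D: D consumed = 0.697 × 787 = 548.5 kmol/h = 1ξ₁ + 2ξ₂.
Selectivity: 1ξ₁ / (2ξ₂) = 2.03 → ξ₁ = 4.06 ξ₂.
Substitute: (1·4.06 + 2) ξ₂ = 548.5 → ξ₂ = 90.52 kmol/h, ξ₁ = 367.5 kmol/h.
Outlet amounts (n = n₀ + Σ ν·ξ):
  D: 787 − 1(367.5) − 2(90.52) = 238.5
  E: 0 + 1(367.5) = 367.5
  A: 0 + 2(90.52) = 181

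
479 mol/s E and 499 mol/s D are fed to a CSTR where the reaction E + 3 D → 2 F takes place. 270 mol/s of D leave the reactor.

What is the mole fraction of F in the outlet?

For D: n = n₀ − 3ξ → 270 = 499 − 3ξ, giving ξ = 76.33 mol/s.
Outlet amounts (n = n₀ + ν ξ):
  E: 479 − 1(76.33) = 402.7
  D: 499 − 3(76.33) = 270
  F: 0 + 2(76.33) = 152.7
Total out = 825.3 mol/s; y_F = 152.7 / 825.3 = 0.185.

0.185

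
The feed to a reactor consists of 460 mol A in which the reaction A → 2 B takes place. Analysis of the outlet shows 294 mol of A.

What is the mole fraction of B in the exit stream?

For A: n = n₀ − 1ξ → 294 = 460 − 1ξ, giving ξ = 166 mol.
Outlet amounts (n = n₀ + ν ξ):
  A: 460 − 1(166) = 294
  B: 0 + 2(166) = 332
Total out = 626 mol; y_B = 332 / 626 = 0.5304.

0.53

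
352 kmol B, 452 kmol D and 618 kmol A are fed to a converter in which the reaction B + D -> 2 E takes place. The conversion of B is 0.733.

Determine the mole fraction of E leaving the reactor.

0.363

B reacted = 0.733 × 352 = 258 kmol; ν_B = −1, so ξ = 258/1 = 258 kmol.
Outlet amounts (n = n₀ + ν ξ):
  B: 352 − 1(258) = 93.98
  D: 452 − 1(258) = 194
  E: 0 + 2(258) = 516
  A: 618 (inert)
Total out = 1422 kmol; y_E = 516 / 1422 = 0.3629.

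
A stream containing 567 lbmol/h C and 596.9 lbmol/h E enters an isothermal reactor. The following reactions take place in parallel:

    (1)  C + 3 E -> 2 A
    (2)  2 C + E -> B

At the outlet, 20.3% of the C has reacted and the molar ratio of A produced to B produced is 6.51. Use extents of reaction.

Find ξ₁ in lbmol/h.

ξ₁ = 71.3 lbmol/h

Conversion of C: C consumed = 0.203 × 567 = 115.1 lbmol/h = 1ξ₁ + 2ξ₂.
Selectivity: 2ξ₁ / (1ξ₂) = 6.51 → ξ₁ = 3.255 ξ₂.
Substitute: (1·3.255 + 2) ξ₂ = 115.1 → ξ₂ = 21.9 lbmol/h, ξ₁ = 71.29 lbmol/h.
Outlet amounts (n = n₀ + Σ ν·ξ):
  C: 567 − 1(71.29) − 2(21.9) = 451.9
  E: 596.9 − 3(71.29) − 1(21.9) = 361.1
  A: 0 + 2(71.29) = 142.6
  B: 0 + 1(21.9) = 21.9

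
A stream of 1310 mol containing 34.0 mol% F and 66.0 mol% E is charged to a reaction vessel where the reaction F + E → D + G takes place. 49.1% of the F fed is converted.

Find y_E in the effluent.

0.493

F reacted = 0.491 × 445.4 = 218.7 mol; ν_F = −1, so ξ = 218.7/1 = 218.7 mol.
Outlet amounts (n = n₀ + ν ξ):
  F: 445.4 − 1(218.7) = 226.7
  E: 864.6 − 1(218.7) = 645.9
  D: 0 + 1(218.7) = 218.7
  G: 0 + 1(218.7) = 218.7
Total out = 1310 mol; y_E = 645.9 / 1310 = 0.4931.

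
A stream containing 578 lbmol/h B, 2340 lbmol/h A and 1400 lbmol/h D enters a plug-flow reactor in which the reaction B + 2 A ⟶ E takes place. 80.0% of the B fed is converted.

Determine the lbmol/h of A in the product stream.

1420 lbmol/h

B reacted = 0.8 × 578 = 462.4 lbmol/h; ν_B = −1, so ξ = 462.4/1 = 462.4 lbmol/h.
Outlet amounts (n = n₀ + ν ξ):
  B: 578 − 1(462.4) = 115.6
  A: 2340 − 2(462.4) = 1415
  E: 0 + 1(462.4) = 462.4
  D: 1400 (inert)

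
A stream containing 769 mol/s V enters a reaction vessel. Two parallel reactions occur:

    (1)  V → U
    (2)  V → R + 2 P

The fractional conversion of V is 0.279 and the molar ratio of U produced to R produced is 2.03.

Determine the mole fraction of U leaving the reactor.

0.158

Conversion of V: V consumed = 0.279 × 769 = 214.6 mol/s = 1ξ₁ + 1ξ₂.
Selectivity: 1ξ₁ / (1ξ₂) = 2.03 → ξ₁ = 2.03 ξ₂.
Substitute: (1·2.03 + 1) ξ₂ = 214.6 → ξ₂ = 70.81 mol/s, ξ₁ = 143.7 mol/s.
Outlet amounts (n = n₀ + Σ ν·ξ):
  V: 769 − 1(143.7) − 1(70.81) = 554.4
  U: 0 + 1(143.7) = 143.7
  R: 0 + 1(70.81) = 70.81
  P: 0 + 2(70.81) = 141.6
Total out = 910.6 mol/s; y_U = 143.7 / 910.6 = 0.1579.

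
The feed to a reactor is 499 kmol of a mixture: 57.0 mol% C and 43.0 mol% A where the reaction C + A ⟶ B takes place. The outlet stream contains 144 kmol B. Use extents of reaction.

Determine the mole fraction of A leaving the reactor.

For B: n = n₀ + 1ξ → 144 = 0 + 1ξ, giving ξ = 144 kmol.
Outlet amounts (n = n₀ + ν ξ):
  C: 284.4 − 1(144) = 140.4
  A: 214.6 − 1(144) = 70.57
  B: 0 + 1(144) = 144
Total out = 355 kmol; y_A = 70.57 / 355 = 0.1988.

0.199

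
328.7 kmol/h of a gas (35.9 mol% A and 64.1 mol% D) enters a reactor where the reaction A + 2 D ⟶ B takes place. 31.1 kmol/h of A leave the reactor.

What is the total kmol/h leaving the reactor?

For A: n = n₀ − 1ξ → 31.1 = 118 − 1ξ, giving ξ = 86.9 kmol/h.
Outlet amounts (n = n₀ + ν ξ):
  A: 118 − 1(86.9) = 31.1
  D: 210.7 − 2(86.9) = 36.89
  B: 0 + 1(86.9) = 86.9
Total out = 31.1 + 36.89 + 86.9 = 154.9 kmol/h.

155 kmol/h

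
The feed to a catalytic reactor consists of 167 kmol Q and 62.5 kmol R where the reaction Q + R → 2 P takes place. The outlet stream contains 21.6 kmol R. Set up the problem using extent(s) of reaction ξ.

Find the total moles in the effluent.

230 kmol

For R: n = n₀ − 1ξ → 21.6 = 62.5 − 1ξ, giving ξ = 40.9 kmol.
Outlet amounts (n = n₀ + ν ξ):
  Q: 167 − 1(40.9) = 126.1
  R: 62.5 − 1(40.9) = 21.6
  P: 0 + 2(40.9) = 81.8
Total out = 126.1 + 21.6 + 81.8 = 229.5 kmol.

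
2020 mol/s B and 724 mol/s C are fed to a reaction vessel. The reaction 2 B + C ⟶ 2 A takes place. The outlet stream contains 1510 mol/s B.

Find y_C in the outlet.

0.188

For B: n = n₀ − 2ξ → 1510 = 2020 − 2ξ, giving ξ = 255 mol/s.
Outlet amounts (n = n₀ + ν ξ):
  B: 2020 − 2(255) = 1510
  C: 724 − 1(255) = 469
  A: 0 + 2(255) = 510
Total out = 2489 mol/s; y_C = 469 / 2489 = 0.1884.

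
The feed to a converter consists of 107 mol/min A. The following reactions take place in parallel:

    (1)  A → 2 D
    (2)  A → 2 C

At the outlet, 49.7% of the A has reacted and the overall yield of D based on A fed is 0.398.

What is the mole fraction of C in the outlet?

0.398

Yield of D: 2ξ₁ / 107 = 0.398 → ξ₁ = 21.29 mol/min.
Conversion of A: 1ξ₁ + 1ξ₂ = 0.497 × 107 = 53.18 → ξ₂ = 31.89 mol/min.
Outlet amounts (n = n₀ + Σ ν·ξ):
  A: 107 − 1(21.29) − 1(31.89) = 53.82
  D: 0 + 2(21.29) = 42.59
  C: 0 + 2(31.89) = 63.77
Total out = 160.2 mol/min; y_C = 63.77 / 160.2 = 0.3981.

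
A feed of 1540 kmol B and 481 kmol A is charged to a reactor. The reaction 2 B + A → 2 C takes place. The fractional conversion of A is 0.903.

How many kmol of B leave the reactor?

A reacted = 0.903 × 481 = 434.3 kmol; ν_A = −1, so ξ = 434.3/1 = 434.3 kmol.
Outlet amounts (n = n₀ + ν ξ):
  B: 1540 − 2(434.3) = 671.3
  A: 481 − 1(434.3) = 46.66
  C: 0 + 2(434.3) = 868.7

671 kmol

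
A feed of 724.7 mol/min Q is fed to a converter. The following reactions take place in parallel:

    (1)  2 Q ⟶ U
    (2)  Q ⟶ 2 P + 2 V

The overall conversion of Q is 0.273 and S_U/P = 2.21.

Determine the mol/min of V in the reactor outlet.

Conversion of Q: Q consumed = 0.273 × 724.7 = 197.8 mol/min = 2ξ₁ + 1ξ₂.
Selectivity: 1ξ₁ / (2ξ₂) = 2.21 → ξ₁ = 4.42 ξ₂.
Substitute: (2·4.42 + 1) ξ₂ = 197.8 → ξ₂ = 20.11 mol/min, ξ₁ = 88.87 mol/min.
Outlet amounts (n = n₀ + Σ ν·ξ):
  Q: 724.7 − 2(88.87) − 1(20.11) = 526.9
  U: 0 + 1(88.87) = 88.87
  P: 0 + 2(20.11) = 40.21
  V: 0 + 2(20.11) = 40.21

40.2 mol/min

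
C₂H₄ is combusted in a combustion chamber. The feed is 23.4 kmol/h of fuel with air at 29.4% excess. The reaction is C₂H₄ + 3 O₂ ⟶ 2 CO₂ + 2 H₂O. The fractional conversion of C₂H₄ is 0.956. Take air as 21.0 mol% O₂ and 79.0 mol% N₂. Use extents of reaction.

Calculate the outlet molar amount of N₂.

Stoichiometric O₂ = 3 × 23.4 = 70.2 kmol/h; O₂ fed = 70.2 × 1.294 = 90.84 kmol/h.
N₂ fed = 90.84 × 79/21 = 341.7 kmol/h.
Fuel reacted = 0.956 × 23.4 → ξ = 22.37 kmol/h.
Outlet (n = n₀ + ν ξ):
  C₂H₄: 23.4 − 1(22.37) = 1.03
  O₂: 90.84 − 3(22.37) = 23.73
  N₂: 341.7 (inert)
  CO₂: 0 + 2(22.37) = 44.74
  H₂O: 0 + 2(22.37) = 44.74

342 kmol/h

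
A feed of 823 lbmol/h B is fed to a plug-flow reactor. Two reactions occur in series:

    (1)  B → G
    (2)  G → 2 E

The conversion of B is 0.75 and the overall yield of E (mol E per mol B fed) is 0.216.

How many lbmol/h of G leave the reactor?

528 lbmol/h

Conversion of B: B consumed = 1ξ₁ = 0.75 × 823 → ξ₁ = 617.2 lbmol/h.
Yield of E: 2ξ₂ / 823 = 0.216 → ξ₂ = 88.88 lbmol/h.
Outlet amounts (n = n₀ + Σ ν·ξ):
  B: 823 − 1(617.2) = 205.8
  G: 0 + 1(617.2) − 1(88.88) = 528.4
  E: 0 + 2(88.88) = 177.8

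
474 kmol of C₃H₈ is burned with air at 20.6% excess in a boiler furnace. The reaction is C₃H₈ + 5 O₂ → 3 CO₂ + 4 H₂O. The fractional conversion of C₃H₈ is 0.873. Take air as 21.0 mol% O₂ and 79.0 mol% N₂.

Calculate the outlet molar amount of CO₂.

Stoichiometric O₂ = 5 × 474 = 2370 kmol; O₂ fed = 2370 × 1.206 = 2858 kmol.
N₂ fed = 2858 × 79/21 = 10750 kmol.
Fuel reacted = 0.873 × 474 → ξ = 413.8 kmol.
Outlet (n = n₀ + ν ξ):
  C₃H₈: 474 − 1(413.8) = 60.2
  O₂: 2858 − 5(413.8) = 789.2
  N₂: 10750 (inert)
  CO₂: 0 + 3(413.8) = 1241
  H₂O: 0 + 4(413.8) = 1655

1240 kmol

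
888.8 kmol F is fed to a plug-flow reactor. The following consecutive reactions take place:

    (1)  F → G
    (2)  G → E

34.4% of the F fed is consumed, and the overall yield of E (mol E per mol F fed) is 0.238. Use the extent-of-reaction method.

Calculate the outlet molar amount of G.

Conversion of F: F consumed = 1ξ₁ = 0.344 × 888.8 → ξ₁ = 305.7 kmol.
Yield of E: 1ξ₂ / 888.8 = 0.238 → ξ₂ = 211.5 kmol.
Outlet amounts (n = n₀ + Σ ν·ξ):
  F: 888.8 − 1(305.7) = 583.1
  G: 0 + 1(305.7) − 1(211.5) = 94.21
  E: 0 + 1(211.5) = 211.5

94.2 kmol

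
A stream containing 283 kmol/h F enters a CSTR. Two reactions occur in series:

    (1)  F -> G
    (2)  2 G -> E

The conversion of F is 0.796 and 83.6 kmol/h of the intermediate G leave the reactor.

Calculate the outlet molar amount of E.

Conversion of F: F consumed = 1ξ₁ = 0.796 × 283 → ξ₁ = 225.3 kmol/h.
G balance: n_G = 0 + 1ξ₁ − 2ξ₂ = 83.6 → ξ₂ = (1·225.3 − 83.6)/2 = 70.83 kmol/h.
Outlet amounts (n = n₀ + Σ ν·ξ):
  F: 283 − 1(225.3) = 57.73
  G: 0 + 1(225.3) − 2(70.83) = 83.6
  E: 0 + 1(70.83) = 70.83

70.8 kmol/h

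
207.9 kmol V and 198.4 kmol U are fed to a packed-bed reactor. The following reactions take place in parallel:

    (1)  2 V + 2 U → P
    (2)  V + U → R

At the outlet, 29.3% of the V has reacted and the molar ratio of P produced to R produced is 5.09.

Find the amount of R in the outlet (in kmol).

5.45 kmol

Conversion of V: V consumed = 0.293 × 207.9 = 60.91 kmol = 2ξ₁ + 1ξ₂.
Selectivity: 1ξ₁ / (1ξ₂) = 5.09 → ξ₁ = 5.09 ξ₂.
Substitute: (2·5.09 + 1) ξ₂ = 60.91 → ξ₂ = 5.449 kmol, ξ₁ = 27.73 kmol.
Outlet amounts (n = n₀ + Σ ν·ξ):
  V: 207.9 − 2(27.73) − 1(5.449) = 147
  U: 198.4 − 2(27.73) − 1(5.449) = 137.5
  P: 0 + 1(27.73) = 27.73
  R: 0 + 1(5.449) = 5.449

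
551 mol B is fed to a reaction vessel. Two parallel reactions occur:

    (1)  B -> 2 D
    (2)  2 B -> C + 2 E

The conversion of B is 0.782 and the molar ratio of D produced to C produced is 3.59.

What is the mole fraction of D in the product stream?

Conversion of B: B consumed = 0.782 × 551 = 430.9 mol = 1ξ₁ + 2ξ₂.
Selectivity: 2ξ₁ / (1ξ₂) = 3.59 → ξ₁ = 1.795 ξ₂.
Substitute: (1·1.795 + 2) ξ₂ = 430.9 → ξ₂ = 113.5 mol, ξ₁ = 203.8 mol.
Outlet amounts (n = n₀ + Σ ν·ξ):
  B: 551 − 1(203.8) − 2(113.5) = 120.1
  D: 0 + 2(203.8) = 407.6
  C: 0 + 1(113.5) = 113.5
  E: 0 + 2(113.5) = 227.1
Total out = 868.3 mol; y_D = 407.6 / 868.3 = 0.4694.

0.469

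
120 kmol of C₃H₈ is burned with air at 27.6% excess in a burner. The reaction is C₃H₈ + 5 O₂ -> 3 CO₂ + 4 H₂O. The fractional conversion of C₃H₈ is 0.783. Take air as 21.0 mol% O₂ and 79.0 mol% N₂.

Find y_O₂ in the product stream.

Stoichiometric O₂ = 5 × 120 = 600 kmol; O₂ fed = 600 × 1.276 = 765.6 kmol.
N₂ fed = 765.6 × 79/21 = 2880 kmol.
Fuel reacted = 0.783 × 120 → ξ = 93.96 kmol.
Outlet (n = n₀ + ν ξ):
  C₃H₈: 120 − 1(93.96) = 26.04
  O₂: 765.6 − 5(93.96) = 295.8
  N₂: 2880 (inert)
  CO₂: 0 + 3(93.96) = 281.9
  H₂O: 0 + 4(93.96) = 375.8
Total out = 3860 kmol; y_O₂ = 295.8 / 3860 = 0.07664.

0.0766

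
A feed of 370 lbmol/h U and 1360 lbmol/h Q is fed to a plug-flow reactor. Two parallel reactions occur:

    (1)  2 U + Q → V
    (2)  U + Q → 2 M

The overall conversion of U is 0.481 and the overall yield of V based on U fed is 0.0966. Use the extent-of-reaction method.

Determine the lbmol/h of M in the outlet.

213 lbmol/h

Yield of V: 1ξ₁ / 370 = 0.0966 → ξ₁ = 35.74 lbmol/h.
Conversion of U: 2ξ₁ + 1ξ₂ = 0.481 × 370 = 178 → ξ₂ = 106.5 lbmol/h.
Outlet amounts (n = n₀ + Σ ν·ξ):
  U: 370 − 2(35.74) − 1(106.5) = 192
  Q: 1360 − 1(35.74) − 1(106.5) = 1218
  V: 0 + 1(35.74) = 35.74
  M: 0 + 2(106.5) = 213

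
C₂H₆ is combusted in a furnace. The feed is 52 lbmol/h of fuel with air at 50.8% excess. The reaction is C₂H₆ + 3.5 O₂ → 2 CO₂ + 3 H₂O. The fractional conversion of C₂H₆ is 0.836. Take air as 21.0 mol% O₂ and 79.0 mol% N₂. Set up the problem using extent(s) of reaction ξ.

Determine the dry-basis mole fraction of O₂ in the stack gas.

Stoichiometric O₂ = 3.5 × 52 = 182 lbmol/h; O₂ fed = 182 × 1.508 = 274.5 lbmol/h.
N₂ fed = 274.5 × 79/21 = 1032 lbmol/h.
Fuel reacted = 0.836 × 52 → ξ = 43.47 lbmol/h.
Outlet (n = n₀ + ν ξ):
  C₂H₆: 52 − 1(43.47) = 8.528
  O₂: 274.5 − 3.5(43.47) = 122.3
  N₂: 1032 (inert)
  CO₂: 0 + 2(43.47) = 86.94
  H₂O: 0 + 3(43.47) = 130.4
Dry total = 1250 lbmol/h; y_O₂ (dry) = 122.3 / 1250 = 0.09782.

0.0978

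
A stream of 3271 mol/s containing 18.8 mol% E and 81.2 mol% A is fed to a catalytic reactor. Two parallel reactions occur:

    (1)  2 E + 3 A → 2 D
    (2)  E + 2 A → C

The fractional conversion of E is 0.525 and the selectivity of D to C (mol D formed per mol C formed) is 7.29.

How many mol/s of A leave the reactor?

2150 mol/s

Conversion of E: E consumed = 0.525 × 614.9 = 322.8 mol/s = 2ξ₁ + 1ξ₂.
Selectivity: 2ξ₁ / (1ξ₂) = 7.29 → ξ₁ = 3.645 ξ₂.
Substitute: (2·3.645 + 1) ξ₂ = 322.8 → ξ₂ = 38.94 mol/s, ξ₁ = 142 mol/s.
Outlet amounts (n = n₀ + Σ ν·ξ):
  E: 614.9 − 2(142) − 1(38.94) = 292.1
  A: 2656 − 3(142) − 2(38.94) = 2152
  D: 0 + 2(142) = 283.9
  C: 0 + 1(38.94) = 38.94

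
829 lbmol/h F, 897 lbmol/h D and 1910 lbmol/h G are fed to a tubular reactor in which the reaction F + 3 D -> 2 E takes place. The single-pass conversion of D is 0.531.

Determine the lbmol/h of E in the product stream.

318 lbmol/h

D reacted = 0.531 × 897 = 476.3 lbmol/h; ν_D = −3, so ξ = 476.3/3 = 158.8 lbmol/h.
Outlet amounts (n = n₀ + ν ξ):
  F: 829 − 1(158.8) = 670.2
  D: 897 − 3(158.8) = 420.7
  E: 0 + 2(158.8) = 317.5
  G: 1910 (inert)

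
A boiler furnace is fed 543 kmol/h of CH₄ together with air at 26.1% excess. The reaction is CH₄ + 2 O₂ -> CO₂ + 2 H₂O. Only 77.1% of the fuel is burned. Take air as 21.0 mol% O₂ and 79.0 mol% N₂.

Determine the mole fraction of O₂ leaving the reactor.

0.0753

Stoichiometric O₂ = 2 × 543 = 1086 kmol/h; O₂ fed = 1086 × 1.261 = 1369 kmol/h.
N₂ fed = 1369 × 79/21 = 5152 kmol/h.
Fuel reacted = 0.771 × 543 → ξ = 418.7 kmol/h.
Outlet (n = n₀ + ν ξ):
  CH₄: 543 − 1(418.7) = 124.3
  O₂: 1369 − 2(418.7) = 532.1
  N₂: 5152 (inert)
  CO₂: 0 + 1(418.7) = 418.7
  H₂O: 0 + 2(418.7) = 837.3
Total out = 7064 kmol/h; y_O₂ = 532.1 / 7064 = 0.07533.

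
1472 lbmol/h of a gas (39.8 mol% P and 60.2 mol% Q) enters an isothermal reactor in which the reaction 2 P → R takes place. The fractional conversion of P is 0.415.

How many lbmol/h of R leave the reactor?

P reacted = 0.415 × 585.9 = 243.1 lbmol/h; ν_P = −2, so ξ = 243.1/2 = 121.6 lbmol/h.
Outlet amounts (n = n₀ + ν ξ):
  P: 585.9 − 2(121.6) = 342.7
  R: 0 + 1(121.6) = 121.6
  Q: 886.1 (inert)

122 lbmol/h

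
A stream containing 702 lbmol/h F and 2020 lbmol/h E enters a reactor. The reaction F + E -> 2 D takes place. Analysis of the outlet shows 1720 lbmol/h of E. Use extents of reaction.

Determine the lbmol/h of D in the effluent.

600 lbmol/h

For E: n = n₀ − 1ξ → 1720 = 2020 − 1ξ, giving ξ = 300 lbmol/h.
Outlet amounts (n = n₀ + ν ξ):
  F: 702 − 1(300) = 402
  E: 2020 − 1(300) = 1720
  D: 0 + 2(300) = 600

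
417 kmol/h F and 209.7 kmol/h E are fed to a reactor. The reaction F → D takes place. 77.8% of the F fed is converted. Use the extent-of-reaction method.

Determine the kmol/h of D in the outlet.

F reacted = 0.778 × 417 = 324.4 kmol/h; ν_F = −1, so ξ = 324.4/1 = 324.4 kmol/h.
Outlet amounts (n = n₀ + ν ξ):
  F: 417 − 1(324.4) = 92.57
  D: 0 + 1(324.4) = 324.4
  E: 209.7 (inert)

324 kmol/h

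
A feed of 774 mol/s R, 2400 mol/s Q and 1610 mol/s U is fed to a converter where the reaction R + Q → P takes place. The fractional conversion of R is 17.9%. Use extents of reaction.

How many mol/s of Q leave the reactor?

R reacted = 0.179 × 774 = 138.5 mol/s; ν_R = −1, so ξ = 138.5/1 = 138.5 mol/s.
Outlet amounts (n = n₀ + ν ξ):
  R: 774 − 1(138.5) = 635.5
  Q: 2400 − 1(138.5) = 2261
  P: 0 + 1(138.5) = 138.5
  U: 1610 (inert)

2260 mol/s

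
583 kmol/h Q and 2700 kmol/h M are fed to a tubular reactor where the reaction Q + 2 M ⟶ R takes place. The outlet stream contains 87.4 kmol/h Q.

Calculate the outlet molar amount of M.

1710 kmol/h

For Q: n = n₀ − 1ξ → 87.4 = 583 − 1ξ, giving ξ = 495.6 kmol/h.
Outlet amounts (n = n₀ + ν ξ):
  Q: 583 − 1(495.6) = 87.4
  M: 2700 − 2(495.6) = 1709
  R: 0 + 1(495.6) = 495.6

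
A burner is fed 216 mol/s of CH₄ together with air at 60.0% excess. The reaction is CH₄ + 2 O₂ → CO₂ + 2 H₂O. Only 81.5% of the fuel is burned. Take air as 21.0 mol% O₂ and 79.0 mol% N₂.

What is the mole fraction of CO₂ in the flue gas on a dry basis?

0.0558

Stoichiometric O₂ = 2 × 216 = 432 mol/s; O₂ fed = 432 × 1.600 = 691.2 mol/s.
N₂ fed = 691.2 × 79/21 = 2600 mol/s.
Fuel reacted = 0.815 × 216 → ξ = 176 mol/s.
Outlet (n = n₀ + ν ξ):
  CH₄: 216 − 1(176) = 39.96
  O₂: 691.2 − 2(176) = 339.1
  N₂: 2600 (inert)
  CO₂: 0 + 1(176) = 176
  H₂O: 0 + 2(176) = 352.1
Dry total = 3155 mol/s; y_CO₂ (dry) = 176 / 3155 = 0.05579.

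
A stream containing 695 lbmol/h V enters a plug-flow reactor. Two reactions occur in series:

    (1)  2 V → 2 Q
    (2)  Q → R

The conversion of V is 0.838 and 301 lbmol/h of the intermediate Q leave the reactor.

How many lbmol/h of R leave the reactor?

281 lbmol/h

Conversion of V: V consumed = 2ξ₁ = 0.838 × 695 → ξ₁ = 291.2 lbmol/h.
Q balance: n_Q = 0 + 2ξ₁ − 1ξ₂ = 301 → ξ₂ = (2·291.2 − 301)/1 = 281.4 lbmol/h.
Outlet amounts (n = n₀ + Σ ν·ξ):
  V: 695 − 2(291.2) = 112.6
  Q: 0 + 2(291.2) − 1(281.4) = 301
  R: 0 + 1(281.4) = 281.4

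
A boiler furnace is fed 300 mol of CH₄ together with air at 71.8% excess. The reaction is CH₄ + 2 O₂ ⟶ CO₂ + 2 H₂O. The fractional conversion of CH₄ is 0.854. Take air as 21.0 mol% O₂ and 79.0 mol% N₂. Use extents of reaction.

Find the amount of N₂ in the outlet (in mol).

3880 mol

Stoichiometric O₂ = 2 × 300 = 600 mol; O₂ fed = 600 × 1.718 = 1031 mol.
N₂ fed = 1031 × 79/21 = 3878 mol.
Fuel reacted = 0.854 × 300 → ξ = 256.2 mol.
Outlet (n = n₀ + ν ξ):
  CH₄: 300 − 1(256.2) = 43.8
  O₂: 1031 − 2(256.2) = 518.4
  N₂: 3878 (inert)
  CO₂: 0 + 1(256.2) = 256.2
  H₂O: 0 + 2(256.2) = 512.4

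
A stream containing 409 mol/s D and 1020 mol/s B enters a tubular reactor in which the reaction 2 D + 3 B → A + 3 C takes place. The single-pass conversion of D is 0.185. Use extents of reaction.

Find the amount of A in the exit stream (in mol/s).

37.8 mol/s

D reacted = 0.185 × 409 = 75.66 mol/s; ν_D = −2, so ξ = 75.66/2 = 37.83 mol/s.
Outlet amounts (n = n₀ + ν ξ):
  D: 409 − 2(37.83) = 333.3
  B: 1020 − 3(37.83) = 906.5
  A: 0 + 1(37.83) = 37.83
  C: 0 + 3(37.83) = 113.5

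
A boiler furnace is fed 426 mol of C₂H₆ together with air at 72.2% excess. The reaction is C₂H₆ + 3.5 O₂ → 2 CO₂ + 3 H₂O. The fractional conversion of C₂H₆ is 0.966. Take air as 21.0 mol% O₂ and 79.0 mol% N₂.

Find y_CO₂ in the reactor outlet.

Stoichiometric O₂ = 3.5 × 426 = 1491 mol; O₂ fed = 1491 × 1.722 = 2568 mol.
N₂ fed = 2568 × 79/21 = 9659 mol.
Fuel reacted = 0.966 × 426 → ξ = 411.5 mol.
Outlet (n = n₀ + ν ξ):
  C₂H₆: 426 − 1(411.5) = 14.48
  O₂: 2568 − 3.5(411.5) = 1127
  N₂: 9659 (inert)
  CO₂: 0 + 2(411.5) = 823
  H₂O: 0 + 3(411.5) = 1235
Total out = 12860 mol; y_CO₂ = 823 / 12860 = 0.06401.

0.064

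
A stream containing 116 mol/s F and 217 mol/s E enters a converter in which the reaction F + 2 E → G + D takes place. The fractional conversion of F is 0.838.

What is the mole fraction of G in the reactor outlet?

F reacted = 0.838 × 116 = 97.21 mol/s; ν_F = −1, so ξ = 97.21/1 = 97.21 mol/s.
Outlet amounts (n = n₀ + ν ξ):
  F: 116 − 1(97.21) = 18.79
  E: 217 − 2(97.21) = 22.58
  G: 0 + 1(97.21) = 97.21
  D: 0 + 1(97.21) = 97.21
Total out = 235.8 mol/s; y_G = 97.21 / 235.8 = 0.4123.

0.412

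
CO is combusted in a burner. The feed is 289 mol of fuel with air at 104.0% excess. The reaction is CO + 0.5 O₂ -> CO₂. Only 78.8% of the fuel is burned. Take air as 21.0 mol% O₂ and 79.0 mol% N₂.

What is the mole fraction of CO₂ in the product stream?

Stoichiometric O₂ = 0.5 × 289 = 144.5 mol; O₂ fed = 144.5 × 2.040 = 294.8 mol.
N₂ fed = 294.8 × 79/21 = 1109 mol.
Fuel reacted = 0.788 × 289 → ξ = 227.7 mol.
Outlet (n = n₀ + ν ξ):
  CO: 289 − 1(227.7) = 61.27
  O₂: 294.8 − 0.5(227.7) = 180.9
  N₂: 1109 (inert)
  CO₂: 0 + 1(227.7) = 227.7
Total out = 1579 mol; y_CO₂ = 227.7 / 1579 = 0.1442.

0.144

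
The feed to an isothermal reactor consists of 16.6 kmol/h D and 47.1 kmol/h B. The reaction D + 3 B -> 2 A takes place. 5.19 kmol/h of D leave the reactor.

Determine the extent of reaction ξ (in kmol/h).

ξ = 11.4 kmol/h

For D: n = n₀ − 1ξ → 5.19 = 16.6 − 1ξ, giving ξ = 11.41 kmol/h.
Outlet amounts (n = n₀ + ν ξ):
  D: 16.6 − 1(11.41) = 5.19
  B: 47.1 − 3(11.41) = 12.87
  A: 0 + 2(11.41) = 22.82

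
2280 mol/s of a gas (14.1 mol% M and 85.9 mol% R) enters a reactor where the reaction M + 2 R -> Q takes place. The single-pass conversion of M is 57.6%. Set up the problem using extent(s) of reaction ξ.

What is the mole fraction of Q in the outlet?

M reacted = 0.576 × 321.5 = 185.2 mol/s; ν_M = −1, so ξ = 185.2/1 = 185.2 mol/s.
Outlet amounts (n = n₀ + ν ξ):
  M: 321.5 − 1(185.2) = 136.3
  R: 1959 − 2(185.2) = 1588
  Q: 0 + 1(185.2) = 185.2
Total out = 1910 mol/s; y_Q = 185.2 / 1910 = 0.09697.

0.097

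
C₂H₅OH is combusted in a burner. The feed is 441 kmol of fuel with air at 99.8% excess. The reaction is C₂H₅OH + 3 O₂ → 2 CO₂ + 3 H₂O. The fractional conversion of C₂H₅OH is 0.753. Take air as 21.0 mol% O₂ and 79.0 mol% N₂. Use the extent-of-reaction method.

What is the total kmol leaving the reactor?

Stoichiometric O₂ = 3 × 441 = 1323 kmol; O₂ fed = 1323 × 1.998 = 2643 kmol.
N₂ fed = 2643 × 79/21 = 9944 kmol.
Fuel reacted = 0.753 × 441 → ξ = 332.1 kmol.
Outlet (n = n₀ + ν ξ):
  C₂H₅OH: 441 − 1(332.1) = 108.9
  O₂: 2643 − 3(332.1) = 1647
  N₂: 9944 (inert)
  CO₂: 0 + 2(332.1) = 664.1
  H₂O: 0 + 3(332.1) = 996.2
Total out = 108.9 + 1647 + 9944 + 664.1 + 996.2 = 13360 kmol.

13400 kmol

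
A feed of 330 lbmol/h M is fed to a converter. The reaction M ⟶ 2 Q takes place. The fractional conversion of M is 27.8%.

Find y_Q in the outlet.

0.435

M reacted = 0.278 × 330 = 91.74 lbmol/h; ν_M = −1, so ξ = 91.74/1 = 91.74 lbmol/h.
Outlet amounts (n = n₀ + ν ξ):
  M: 330 − 1(91.74) = 238.3
  Q: 0 + 2(91.74) = 183.5
Total out = 421.7 lbmol/h; y_Q = 183.5 / 421.7 = 0.4351.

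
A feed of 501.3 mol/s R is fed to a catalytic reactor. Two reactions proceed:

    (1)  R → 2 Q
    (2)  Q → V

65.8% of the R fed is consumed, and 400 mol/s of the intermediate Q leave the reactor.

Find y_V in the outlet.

0.312

Conversion of R: R consumed = 1ξ₁ = 0.658 × 501.3 → ξ₁ = 329.9 mol/s.
Q balance: n_Q = 0 + 2ξ₁ − 1ξ₂ = 400 → ξ₂ = (2·329.9 − 400)/1 = 259.7 mol/s.
Outlet amounts (n = n₀ + Σ ν·ξ):
  R: 501.3 − 1(329.9) = 171.4
  Q: 0 + 2(329.9) − 1(259.7) = 400
  V: 0 + 1(259.7) = 259.7
Total out = 831.2 mol/s; y_V = 259.7 / 831.2 = 0.3125.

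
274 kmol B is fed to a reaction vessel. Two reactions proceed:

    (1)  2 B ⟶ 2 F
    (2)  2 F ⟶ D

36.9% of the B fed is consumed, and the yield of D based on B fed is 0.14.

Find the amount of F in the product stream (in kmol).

Conversion of B: B consumed = 2ξ₁ = 0.369 × 274 → ξ₁ = 50.55 kmol.
Yield of D: 1ξ₂ / 274 = 0.14 → ξ₂ = 38.36 kmol.
Outlet amounts (n = n₀ + Σ ν·ξ):
  B: 274 − 2(50.55) = 172.9
  F: 0 + 2(50.55) − 2(38.36) = 24.39
  D: 0 + 1(38.36) = 38.36

24.4 kmol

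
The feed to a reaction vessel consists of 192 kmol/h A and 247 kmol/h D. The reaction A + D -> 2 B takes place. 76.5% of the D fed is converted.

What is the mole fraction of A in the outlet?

D reacted = 0.765 × 247 = 189 kmol/h; ν_D = −1, so ξ = 189/1 = 189 kmol/h.
Outlet amounts (n = n₀ + ν ξ):
  A: 192 − 1(189) = 3.045
  D: 247 − 1(189) = 58.04
  B: 0 + 2(189) = 377.9
Total out = 439 kmol/h; y_A = 3.045 / 439 = 0.006936.

0.00694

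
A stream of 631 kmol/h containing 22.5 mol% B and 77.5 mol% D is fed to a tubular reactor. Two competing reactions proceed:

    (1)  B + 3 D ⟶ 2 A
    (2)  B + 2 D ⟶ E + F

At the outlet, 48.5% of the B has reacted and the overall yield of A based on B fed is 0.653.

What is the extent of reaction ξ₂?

ξ₂ = 22.5 kmol/h

Yield of A: 2ξ₁ / 142 = 0.653 → ξ₁ = 46.35 kmol/h.
Conversion of B: 1ξ₁ + 1ξ₂ = 0.485 × 142 = 68.86 → ξ₂ = 22.5 kmol/h.
Outlet amounts (n = n₀ + Σ ν·ξ):
  B: 142 − 1(46.35) − 1(22.5) = 73.12
  D: 489 − 3(46.35) − 2(22.5) = 305
  A: 0 + 2(46.35) = 92.71
  E: 0 + 1(22.5) = 22.5
  F: 0 + 1(22.5) = 22.5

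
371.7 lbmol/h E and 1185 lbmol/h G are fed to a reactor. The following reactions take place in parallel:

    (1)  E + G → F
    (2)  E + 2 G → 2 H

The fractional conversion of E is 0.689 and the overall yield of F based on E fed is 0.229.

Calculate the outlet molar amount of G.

758 lbmol/h

Yield of F: 1ξ₁ / 371.7 = 0.229 → ξ₁ = 85.12 lbmol/h.
Conversion of E: 1ξ₁ + 1ξ₂ = 0.689 × 371.7 = 256.1 → ξ₂ = 171 lbmol/h.
Outlet amounts (n = n₀ + Σ ν·ξ):
  E: 371.7 − 1(85.12) − 1(171) = 115.6
  G: 1185 − 1(85.12) − 2(171) = 757.9
  F: 0 + 1(85.12) = 85.12
  H: 0 + 2(171) = 342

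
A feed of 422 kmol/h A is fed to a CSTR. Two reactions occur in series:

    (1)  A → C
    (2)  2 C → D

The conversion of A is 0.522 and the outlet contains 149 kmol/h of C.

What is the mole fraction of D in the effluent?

Conversion of A: A consumed = 1ξ₁ = 0.522 × 422 → ξ₁ = 220.3 kmol/h.
C balance: n_C = 0 + 1ξ₁ − 2ξ₂ = 149 → ξ₂ = (1·220.3 − 149)/2 = 35.64 kmol/h.
Outlet amounts (n = n₀ + Σ ν·ξ):
  A: 422 − 1(220.3) = 201.7
  C: 0 + 1(220.3) − 2(35.64) = 149
  D: 0 + 1(35.64) = 35.64
Total out = 386.4 kmol/h; y_D = 35.64 / 386.4 = 0.09225.

0.0923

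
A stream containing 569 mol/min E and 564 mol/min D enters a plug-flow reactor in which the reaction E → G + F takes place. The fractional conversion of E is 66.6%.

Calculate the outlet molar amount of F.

E reacted = 0.666 × 569 = 379 mol/min; ν_E = −1, so ξ = 379/1 = 379 mol/min.
Outlet amounts (n = n₀ + ν ξ):
  E: 569 − 1(379) = 190
  G: 0 + 1(379) = 379
  F: 0 + 1(379) = 379
  D: 564 (inert)

379 mol/min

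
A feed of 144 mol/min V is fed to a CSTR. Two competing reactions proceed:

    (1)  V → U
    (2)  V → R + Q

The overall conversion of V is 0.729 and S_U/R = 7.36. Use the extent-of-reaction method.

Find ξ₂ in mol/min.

Conversion of V: V consumed = 0.729 × 144 = 105 mol/min = 1ξ₁ + 1ξ₂.
Selectivity: 1ξ₁ / (1ξ₂) = 7.36 → ξ₁ = 7.36 ξ₂.
Substitute: (1·7.36 + 1) ξ₂ = 105 → ξ₂ = 12.56 mol/min, ξ₁ = 92.42 mol/min.
Outlet amounts (n = n₀ + Σ ν·ξ):
  V: 144 − 1(92.42) − 1(12.56) = 39.02
  U: 0 + 1(92.42) = 92.42
  R: 0 + 1(12.56) = 12.56
  Q: 0 + 1(12.56) = 12.56

ξ₂ = 12.6 mol/min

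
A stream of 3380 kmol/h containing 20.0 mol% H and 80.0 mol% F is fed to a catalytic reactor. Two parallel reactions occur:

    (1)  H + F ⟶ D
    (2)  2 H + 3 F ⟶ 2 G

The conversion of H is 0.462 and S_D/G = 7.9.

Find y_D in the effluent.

Conversion of H: H consumed = 0.462 × 676 = 312.3 kmol/h = 1ξ₁ + 2ξ₂.
Selectivity: 1ξ₁ / (2ξ₂) = 7.9 → ξ₁ = 15.8 ξ₂.
Substitute: (1·15.8 + 2) ξ₂ = 312.3 → ξ₂ = 17.55 kmol/h, ξ₁ = 277.2 kmol/h.
Outlet amounts (n = n₀ + Σ ν·ξ):
  H: 676 − 1(277.2) − 2(17.55) = 363.7
  F: 2704 − 1(277.2) − 3(17.55) = 2374
  D: 0 + 1(277.2) = 277.2
  G: 0 + 2(17.55) = 35.09
Total out = 3050 kmol/h; y_D = 277.2 / 3050 = 0.09089.

0.0909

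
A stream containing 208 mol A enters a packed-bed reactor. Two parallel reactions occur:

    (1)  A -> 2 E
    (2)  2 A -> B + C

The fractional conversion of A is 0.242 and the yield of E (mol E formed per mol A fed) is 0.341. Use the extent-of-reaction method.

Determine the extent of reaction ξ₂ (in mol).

ξ₂ = 7.44 mol

Yield of E: 2ξ₁ / 208 = 0.341 → ξ₁ = 35.46 mol.
Conversion of A: 1ξ₁ + 2ξ₂ = 0.242 × 208 = 50.34 → ξ₂ = 7.436 mol.
Outlet amounts (n = n₀ + Σ ν·ξ):
  A: 208 − 1(35.46) − 2(7.436) = 157.7
  E: 0 + 2(35.46) = 70.93
  B: 0 + 1(7.436) = 7.436
  C: 0 + 1(7.436) = 7.436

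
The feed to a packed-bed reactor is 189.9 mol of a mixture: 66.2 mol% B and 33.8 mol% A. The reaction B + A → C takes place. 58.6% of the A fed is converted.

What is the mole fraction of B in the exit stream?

0.579

A reacted = 0.586 × 64.19 = 37.61 mol; ν_A = −1, so ξ = 37.61/1 = 37.61 mol.
Outlet amounts (n = n₀ + ν ξ):
  B: 125.7 − 1(37.61) = 88.1
  A: 64.19 − 1(37.61) = 26.57
  C: 0 + 1(37.61) = 37.61
Total out = 152.3 mol; y_B = 88.1 / 152.3 = 0.5785.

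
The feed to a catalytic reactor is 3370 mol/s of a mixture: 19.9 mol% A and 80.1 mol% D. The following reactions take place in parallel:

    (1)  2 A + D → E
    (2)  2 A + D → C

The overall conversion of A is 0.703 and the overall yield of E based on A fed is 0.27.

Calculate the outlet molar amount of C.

Yield of E: 1ξ₁ / 670.6 = 0.27 → ξ₁ = 181.1 mol/s.
Conversion of A: 2ξ₁ + 2ξ₂ = 0.703 × 670.6 = 471.5 → ξ₂ = 54.66 mol/s.
Outlet amounts (n = n₀ + Σ ν·ξ):
  A: 670.6 − 2(181.1) − 2(54.66) = 199.2
  D: 2699 − 1(181.1) − 1(54.66) = 2464
  E: 0 + 1(181.1) = 181.1
  C: 0 + 1(54.66) = 54.66

54.7 mol/s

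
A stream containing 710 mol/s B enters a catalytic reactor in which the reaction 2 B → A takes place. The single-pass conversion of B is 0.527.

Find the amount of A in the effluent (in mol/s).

187 mol/s

B reacted = 0.527 × 710 = 374.2 mol/s; ν_B = −2, so ξ = 374.2/2 = 187.1 mol/s.
Outlet amounts (n = n₀ + ν ξ):
  B: 710 − 2(187.1) = 335.8
  A: 0 + 1(187.1) = 187.1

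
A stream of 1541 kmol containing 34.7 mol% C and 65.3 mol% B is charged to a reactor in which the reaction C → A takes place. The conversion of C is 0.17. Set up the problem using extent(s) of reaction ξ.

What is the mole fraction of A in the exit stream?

C reacted = 0.17 × 534.7 = 90.9 kmol; ν_C = −1, so ξ = 90.9/1 = 90.9 kmol.
Outlet amounts (n = n₀ + ν ξ):
  C: 534.7 − 1(90.9) = 443.8
  A: 0 + 1(90.9) = 90.9
  B: 1006 (inert)
Total out = 1541 kmol; y_A = 90.9 / 1541 = 0.05899.

0.059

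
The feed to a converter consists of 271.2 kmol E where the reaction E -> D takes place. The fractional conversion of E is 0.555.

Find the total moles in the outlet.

E reacted = 0.555 × 271.2 = 150.5 kmol; ν_E = −1, so ξ = 150.5/1 = 150.5 kmol.
Outlet amounts (n = n₀ + ν ξ):
  E: 271.2 − 1(150.5) = 120.7
  D: 0 + 1(150.5) = 150.5
Total out = 120.7 + 150.5 = 271.2 kmol.

271 kmol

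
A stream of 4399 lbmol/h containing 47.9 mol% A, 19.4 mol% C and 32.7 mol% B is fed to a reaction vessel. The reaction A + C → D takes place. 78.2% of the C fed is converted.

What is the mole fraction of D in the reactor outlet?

C reacted = 0.782 × 853.4 = 667.4 lbmol/h; ν_C = −1, so ξ = 667.4/1 = 667.4 lbmol/h.
Outlet amounts (n = n₀ + ν ξ):
  A: 2107 − 1(667.4) = 1440
  C: 853.4 − 1(667.4) = 186
  D: 0 + 1(667.4) = 667.4
  B: 1438 (inert)
Total out = 3732 lbmol/h; y_D = 667.4 / 3732 = 0.1788.

0.179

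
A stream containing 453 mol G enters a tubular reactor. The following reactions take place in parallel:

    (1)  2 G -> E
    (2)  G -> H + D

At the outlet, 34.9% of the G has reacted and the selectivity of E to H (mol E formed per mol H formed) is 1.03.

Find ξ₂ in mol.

Conversion of G: G consumed = 0.349 × 453 = 158.1 mol = 2ξ₁ + 1ξ₂.
Selectivity: 1ξ₁ / (1ξ₂) = 1.03 → ξ₁ = 1.03 ξ₂.
Substitute: (2·1.03 + 1) ξ₂ = 158.1 → ξ₂ = 51.67 mol, ξ₁ = 53.22 mol.
Outlet amounts (n = n₀ + Σ ν·ξ):
  G: 453 − 2(53.22) − 1(51.67) = 294.9
  E: 0 + 1(53.22) = 53.22
  H: 0 + 1(51.67) = 51.67
  D: 0 + 1(51.67) = 51.67

ξ₂ = 51.7 mol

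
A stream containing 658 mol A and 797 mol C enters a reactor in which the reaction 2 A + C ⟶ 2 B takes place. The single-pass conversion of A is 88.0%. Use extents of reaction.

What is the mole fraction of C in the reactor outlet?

0.435

A reacted = 0.88 × 658 = 579 mol; ν_A = −2, so ξ = 579/2 = 289.5 mol.
Outlet amounts (n = n₀ + ν ξ):
  A: 658 − 2(289.5) = 78.96
  C: 797 − 1(289.5) = 507.5
  B: 0 + 2(289.5) = 579
Total out = 1165 mol; y_C = 507.5 / 1165 = 0.4354.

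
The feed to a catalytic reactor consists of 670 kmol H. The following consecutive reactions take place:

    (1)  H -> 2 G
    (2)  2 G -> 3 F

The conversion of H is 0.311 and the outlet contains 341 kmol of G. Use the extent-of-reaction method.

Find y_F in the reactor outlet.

0.124

Conversion of H: H consumed = 1ξ₁ = 0.311 × 670 → ξ₁ = 208.4 kmol.
G balance: n_G = 0 + 2ξ₁ − 2ξ₂ = 341 → ξ₂ = (2·208.4 − 341)/2 = 37.87 kmol.
Outlet amounts (n = n₀ + Σ ν·ξ):
  H: 670 − 1(208.4) = 461.6
  G: 0 + 2(208.4) − 2(37.87) = 341
  F: 0 + 3(37.87) = 113.6
Total out = 916.2 kmol; y_F = 113.6 / 916.2 = 0.124.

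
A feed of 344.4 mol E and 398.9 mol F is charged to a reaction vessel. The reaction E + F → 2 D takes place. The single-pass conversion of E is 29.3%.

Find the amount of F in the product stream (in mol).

298 mol

E reacted = 0.293 × 344.4 = 100.9 mol; ν_E = −1, so ξ = 100.9/1 = 100.9 mol.
Outlet amounts (n = n₀ + ν ξ):
  E: 344.4 − 1(100.9) = 243.5
  F: 398.9 − 1(100.9) = 298
  D: 0 + 2(100.9) = 201.8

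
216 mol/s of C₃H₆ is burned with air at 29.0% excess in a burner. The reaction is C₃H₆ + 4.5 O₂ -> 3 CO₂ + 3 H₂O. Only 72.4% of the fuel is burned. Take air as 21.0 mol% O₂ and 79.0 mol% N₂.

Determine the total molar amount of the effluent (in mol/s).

6270 mol/s

Stoichiometric O₂ = 4.5 × 216 = 972 mol/s; O₂ fed = 972 × 1.290 = 1254 mol/s.
N₂ fed = 1254 × 79/21 = 4717 mol/s.
Fuel reacted = 0.724 × 216 → ξ = 156.4 mol/s.
Outlet (n = n₀ + ν ξ):
  C₃H₆: 216 − 1(156.4) = 59.62
  O₂: 1254 − 4.5(156.4) = 550.2
  N₂: 4717 (inert)
  CO₂: 0 + 3(156.4) = 469.2
  H₂O: 0 + 3(156.4) = 469.2
Total out = 59.62 + 550.2 + 4717 + 469.2 + 469.2 = 6265 mol/s.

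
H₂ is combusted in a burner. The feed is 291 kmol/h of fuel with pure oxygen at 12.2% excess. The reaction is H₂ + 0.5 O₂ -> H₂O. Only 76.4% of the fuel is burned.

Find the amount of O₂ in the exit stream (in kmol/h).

52.1 kmol/h

Stoichiometric O₂ = 0.5 × 291 = 145.5 kmol/h; O₂ fed = 145.5 × 1.122 = 163.3 kmol/h.
Fuel reacted = 0.764 × 291 → ξ = 222.3 kmol/h.
Outlet (n = n₀ + ν ξ):
  H₂: 291 − 1(222.3) = 68.68
  O₂: 163.3 − 0.5(222.3) = 52.09
  H₂O: 0 + 1(222.3) = 222.3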